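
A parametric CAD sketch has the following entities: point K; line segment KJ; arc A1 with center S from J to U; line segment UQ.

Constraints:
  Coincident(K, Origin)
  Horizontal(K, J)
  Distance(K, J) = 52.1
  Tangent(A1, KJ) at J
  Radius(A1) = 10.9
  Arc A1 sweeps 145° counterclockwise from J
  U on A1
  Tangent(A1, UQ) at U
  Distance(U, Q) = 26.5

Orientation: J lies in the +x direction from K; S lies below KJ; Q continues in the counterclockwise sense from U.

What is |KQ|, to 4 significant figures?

76.10

K is at the origin; KJ is horizontal with |KJ| = 52.1 and J on the +x side, so J = (52.10, 0.000). Tangency of A1 to KJ means the radius SJ is perpendicular to KJ, so S = J + (0, -10.9) = (52.10, -10.90). On A1, J sits at bearing 90° from S; a 145° counterclockwise sweep puts U at bearing 235°, so U = S + 10.9·(cos 235°, sin 235°) = (45.85, -19.83). Since A1 is tangent to UQ there, SU ⟂ UQ, so UQ runs along (−sin 235°, cos 235°); with |UQ| = 26.5, Q = (67.56, -35.03). Then |KQ| = |Q − K| = 76.10.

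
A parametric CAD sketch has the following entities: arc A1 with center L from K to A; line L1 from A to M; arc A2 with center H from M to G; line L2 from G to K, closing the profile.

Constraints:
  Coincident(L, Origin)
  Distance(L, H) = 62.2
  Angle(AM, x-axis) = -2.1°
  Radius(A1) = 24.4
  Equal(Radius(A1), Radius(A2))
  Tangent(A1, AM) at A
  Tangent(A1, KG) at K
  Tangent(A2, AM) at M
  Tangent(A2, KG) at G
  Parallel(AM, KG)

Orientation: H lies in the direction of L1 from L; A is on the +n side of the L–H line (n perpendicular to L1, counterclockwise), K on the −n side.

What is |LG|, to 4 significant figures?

66.81

The slot axis is L1's direction at -2.1°, so u = (cos -2.1°, sin -2.1°) = (0.9993, -0.03664) and n = (−sin -2.1°, cos -2.1°) = (0.03664, 0.9993). L is at the origin and H lies 62.2 along u from L, so H = 62.2·u = (62.16, -2.279). Tangency of A1 to both parallel lines with radius 24.4 puts A and K at L ± 24.4·n: A = (0.8941, 24.38), K = (-0.8941, -24.38). Equal radii place M and G the same way about H: M = H + 24.4·n = (63.05, 22.10), G = H − 24.4·n = (61.26, -26.66). Then |LG| = |G − L| = 66.81.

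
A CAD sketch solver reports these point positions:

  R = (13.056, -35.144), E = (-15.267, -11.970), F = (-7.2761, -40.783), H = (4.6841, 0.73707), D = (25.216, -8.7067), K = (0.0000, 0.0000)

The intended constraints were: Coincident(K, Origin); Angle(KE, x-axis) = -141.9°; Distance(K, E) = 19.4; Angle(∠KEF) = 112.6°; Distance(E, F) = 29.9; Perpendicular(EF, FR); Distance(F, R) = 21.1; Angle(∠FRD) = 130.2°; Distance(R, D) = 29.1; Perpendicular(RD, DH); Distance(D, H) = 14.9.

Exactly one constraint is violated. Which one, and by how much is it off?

Distance(D, H) = 14.9 — off by 7.70.

K = (0.00, 0.00) ✓; KE at -141.9° ✓; |KE| = 19.40 ✓; ∠KEF = 112.6° ✓; |EF| = 29.90 ✓; ∠(EF, FR) = 90.00° ✓; |FR| = 21.10 ✓; ∠FRD = 130.2° ✓; |RD| = 29.10 ✓; ∠(RD, DH) = 90.00° ✓; |DH| = 22.60 ✗.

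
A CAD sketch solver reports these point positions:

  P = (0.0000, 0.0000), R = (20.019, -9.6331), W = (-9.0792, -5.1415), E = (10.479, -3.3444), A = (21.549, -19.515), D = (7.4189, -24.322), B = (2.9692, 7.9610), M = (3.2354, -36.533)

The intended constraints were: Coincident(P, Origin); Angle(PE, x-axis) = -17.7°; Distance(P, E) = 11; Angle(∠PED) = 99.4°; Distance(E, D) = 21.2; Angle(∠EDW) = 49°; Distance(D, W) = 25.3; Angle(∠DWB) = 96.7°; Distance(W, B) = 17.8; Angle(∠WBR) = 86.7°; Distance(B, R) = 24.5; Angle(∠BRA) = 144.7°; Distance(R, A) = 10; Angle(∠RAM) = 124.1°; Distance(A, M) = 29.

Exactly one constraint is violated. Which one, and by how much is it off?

Distance(A, M) = 29 — off by 4.00.

P = (0.00, 0.00) ✓; PE at -17.70° ✓; |PE| = 11.00 ✓; ∠PED = 99.40° ✓; |ED| = 21.20 ✓; ∠EDW = 49.00° ✓; |DW| = 25.30 ✓; ∠DWB = 96.70° ✓; |WB| = 17.80 ✓; ∠WBR = 86.70° ✓; |BR| = 24.50 ✓; ∠BRA = 144.7° ✓; |RA| = 10.00 ✓; ∠RAM = 124.1° ✓; |AM| = 25.00 ✗.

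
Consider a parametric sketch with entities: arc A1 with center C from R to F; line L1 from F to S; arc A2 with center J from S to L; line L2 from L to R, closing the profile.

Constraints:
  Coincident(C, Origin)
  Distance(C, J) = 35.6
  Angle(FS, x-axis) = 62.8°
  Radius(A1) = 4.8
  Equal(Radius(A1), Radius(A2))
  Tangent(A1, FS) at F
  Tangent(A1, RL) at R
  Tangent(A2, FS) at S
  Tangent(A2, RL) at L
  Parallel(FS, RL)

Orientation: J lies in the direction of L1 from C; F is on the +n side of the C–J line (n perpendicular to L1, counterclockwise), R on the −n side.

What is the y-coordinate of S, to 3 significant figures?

33.9

The slot axis is L1's direction at 62.8°, so u = (cos 62.8°, sin 62.8°) = (0.457, 0.889) and n = (−sin 62.8°, cos 62.8°) = (-0.889, 0.457). C is at the origin and J lies 35.6 along u from C, so J = 35.6·u = (16.3, 31.7). Tangency of A1 to both parallel lines with radius 4.8 puts F and R at C ± 4.8·n: F = (-4.27, 2.19), R = (4.27, -2.19). Equal radii place S and L the same way about J: S = J + 4.8·n = (12.0, 33.9), L = J − 4.8·n = (20.5, 29.5). So S.y = 33.9.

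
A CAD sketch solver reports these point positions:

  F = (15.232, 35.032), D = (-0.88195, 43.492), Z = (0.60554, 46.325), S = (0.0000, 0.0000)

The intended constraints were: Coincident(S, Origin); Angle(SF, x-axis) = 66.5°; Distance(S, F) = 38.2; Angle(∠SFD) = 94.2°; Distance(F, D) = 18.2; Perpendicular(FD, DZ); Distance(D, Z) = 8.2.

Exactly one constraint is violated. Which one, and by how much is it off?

Distance(D, Z) = 8.2 — off by 5.00.

S = (0.00, 0.00) ✓; SF at 66.50° ✓; |SF| = 38.20 ✓; ∠SFD = 94.20° ✓; |FD| = 18.20 ✓; ∠(FD, DZ) = 90.00° ✓; |DZ| = 3.200 ✗.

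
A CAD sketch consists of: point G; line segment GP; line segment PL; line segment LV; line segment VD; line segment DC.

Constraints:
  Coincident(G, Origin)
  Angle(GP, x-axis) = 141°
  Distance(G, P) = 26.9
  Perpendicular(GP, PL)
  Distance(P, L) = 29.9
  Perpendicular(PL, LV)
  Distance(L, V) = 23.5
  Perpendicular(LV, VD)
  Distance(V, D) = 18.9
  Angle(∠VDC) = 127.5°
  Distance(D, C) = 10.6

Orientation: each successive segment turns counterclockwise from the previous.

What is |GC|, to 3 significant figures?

12.7

G is at the origin; GP runs at 141.0° with length 26.9, so P = (-20.9, 16.9). GP is perpendicular to PL, so PL runs at -129°; with |PL| = 29.9, L = (-39.7, -6.31). PL ⟂ LV, so LV runs at -39.0°; with |LV| = 23.5, V = (-21.5, -21.1). The perpendicularity gives VD at right angles to LV, so VD runs at 51.0°; with |VD| = 18.9, D = (-9.56, -6.41). ∠VDC = 127.5° gives DC at 104° from the x-axis; with |DC| = 10.6, C = (-12.0, 3.90). Then |GC| = |C − G| = 12.7.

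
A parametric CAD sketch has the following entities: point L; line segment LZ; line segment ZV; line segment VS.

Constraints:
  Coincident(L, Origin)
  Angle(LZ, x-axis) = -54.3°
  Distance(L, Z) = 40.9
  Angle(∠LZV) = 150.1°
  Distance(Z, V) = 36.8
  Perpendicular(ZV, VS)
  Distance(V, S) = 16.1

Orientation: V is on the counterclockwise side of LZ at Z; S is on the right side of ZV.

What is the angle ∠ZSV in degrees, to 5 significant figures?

66.371°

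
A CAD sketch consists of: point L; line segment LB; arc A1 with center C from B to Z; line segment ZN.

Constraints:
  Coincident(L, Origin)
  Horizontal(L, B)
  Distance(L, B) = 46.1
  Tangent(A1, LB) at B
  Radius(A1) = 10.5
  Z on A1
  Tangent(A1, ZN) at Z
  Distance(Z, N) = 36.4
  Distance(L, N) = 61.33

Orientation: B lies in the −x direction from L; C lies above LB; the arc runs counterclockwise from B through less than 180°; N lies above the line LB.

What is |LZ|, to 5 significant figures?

37.403

Checks: |CZ| = 10.50 ✓; ∠(CZ, ZN) = 90.00° ✓; |ZN| = 36.40 ✓; |LN| = 61.33 ✓.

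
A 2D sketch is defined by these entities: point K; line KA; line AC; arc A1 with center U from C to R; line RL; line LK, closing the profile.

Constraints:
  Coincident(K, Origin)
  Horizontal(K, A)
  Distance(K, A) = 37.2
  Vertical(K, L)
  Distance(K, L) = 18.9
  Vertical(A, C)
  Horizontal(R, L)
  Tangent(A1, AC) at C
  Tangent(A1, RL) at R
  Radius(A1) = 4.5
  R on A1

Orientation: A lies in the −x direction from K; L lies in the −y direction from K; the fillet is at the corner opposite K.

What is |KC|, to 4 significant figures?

39.89

The virtual corner opposite K is at (-37.20, -18.90). Tangency of A1 to AC means the radius UC is perpendicular to AC and the tangent condition forces UR to be normal to RL, with radius 4.5, so the center U sits 4.5 in from both sides at U = (-32.70, -14.40). That places the tangent points at C = (-37.20, -14.40) on AC and R = (-32.70, -18.90) on RL. Then |KC| = |C − K| = 39.89.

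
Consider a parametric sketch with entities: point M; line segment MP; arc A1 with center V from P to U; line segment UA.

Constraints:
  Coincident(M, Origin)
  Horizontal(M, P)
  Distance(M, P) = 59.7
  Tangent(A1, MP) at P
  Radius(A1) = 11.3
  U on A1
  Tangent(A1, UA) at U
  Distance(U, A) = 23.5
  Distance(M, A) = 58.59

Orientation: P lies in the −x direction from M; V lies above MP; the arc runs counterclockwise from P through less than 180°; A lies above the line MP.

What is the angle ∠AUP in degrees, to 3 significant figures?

136°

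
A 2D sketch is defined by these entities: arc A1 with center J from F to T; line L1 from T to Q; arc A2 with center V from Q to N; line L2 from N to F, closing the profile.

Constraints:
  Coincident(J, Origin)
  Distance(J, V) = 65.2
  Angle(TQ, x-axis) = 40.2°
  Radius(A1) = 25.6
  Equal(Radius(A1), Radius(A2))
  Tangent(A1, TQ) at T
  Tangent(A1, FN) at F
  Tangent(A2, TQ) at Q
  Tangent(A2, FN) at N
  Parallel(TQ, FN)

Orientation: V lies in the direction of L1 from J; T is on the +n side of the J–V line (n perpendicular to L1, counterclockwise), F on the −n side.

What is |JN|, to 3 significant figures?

70.0

The slot axis is L1's direction at 40.2°, so u = (cos 40.2°, sin 40.2°) = (0.764, 0.645) and n = (−sin 40.2°, cos 40.2°) = (-0.645, 0.764). J is at the origin and V lies 65.2 along u from J, so V = 65.2·u = (49.8, 42.1). Tangency of A1 to both parallel lines with radius 25.6 puts T and F at J ± 25.6·n: T = (-16.5, 19.6), F = (16.5, -19.6). Equal radii place Q and N the same way about V: Q = V + 25.6·n = (33.3, 61.6), N = V − 25.6·n = (66.3, 22.5). Then |JN| = |N − J| = 70.0.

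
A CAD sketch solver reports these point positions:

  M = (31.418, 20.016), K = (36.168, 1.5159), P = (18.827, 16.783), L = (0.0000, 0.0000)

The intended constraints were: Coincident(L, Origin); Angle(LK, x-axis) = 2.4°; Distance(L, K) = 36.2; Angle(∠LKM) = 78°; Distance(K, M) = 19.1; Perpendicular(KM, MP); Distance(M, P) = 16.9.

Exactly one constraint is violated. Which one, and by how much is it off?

Distance(M, P) = 16.9 — off by 3.90.

L = (0.00, 0.00) ✓; LK at 2.400° ✓; |LK| = 36.20 ✓; ∠LKM = 78.00° ✓; |KM| = 19.10 ✓; ∠(KM, MP) = 90.00° ✓; |MP| = 13.00 ✗.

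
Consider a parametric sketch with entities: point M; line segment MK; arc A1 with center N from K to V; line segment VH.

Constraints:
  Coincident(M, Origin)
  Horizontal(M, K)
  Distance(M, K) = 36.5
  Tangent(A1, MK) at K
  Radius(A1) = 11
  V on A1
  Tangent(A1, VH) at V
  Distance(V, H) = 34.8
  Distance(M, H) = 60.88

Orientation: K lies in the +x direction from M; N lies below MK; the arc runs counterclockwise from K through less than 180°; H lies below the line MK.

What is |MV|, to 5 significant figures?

30.055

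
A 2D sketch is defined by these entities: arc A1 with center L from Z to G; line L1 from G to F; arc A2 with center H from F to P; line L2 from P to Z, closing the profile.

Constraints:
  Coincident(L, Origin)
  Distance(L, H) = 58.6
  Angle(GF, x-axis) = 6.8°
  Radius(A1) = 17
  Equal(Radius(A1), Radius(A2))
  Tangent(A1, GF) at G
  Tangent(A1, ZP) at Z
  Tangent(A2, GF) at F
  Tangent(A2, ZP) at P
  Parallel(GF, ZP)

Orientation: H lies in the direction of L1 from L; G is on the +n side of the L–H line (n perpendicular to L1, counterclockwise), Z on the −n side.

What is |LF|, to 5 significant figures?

61.016

Tangency of A1 to both parallel lines with radius 17.0 puts G and Z at L ± 17.0·n: G = (-2.0129, 16.880), Z = (2.0129, -16.880). Equal radii place F and P the same way about H: F = H + 17.0·n = (56.175, 23.819), P = H − 17.0·n = (60.201, -9.9419). Then |LF| = |F − L| = 61.016.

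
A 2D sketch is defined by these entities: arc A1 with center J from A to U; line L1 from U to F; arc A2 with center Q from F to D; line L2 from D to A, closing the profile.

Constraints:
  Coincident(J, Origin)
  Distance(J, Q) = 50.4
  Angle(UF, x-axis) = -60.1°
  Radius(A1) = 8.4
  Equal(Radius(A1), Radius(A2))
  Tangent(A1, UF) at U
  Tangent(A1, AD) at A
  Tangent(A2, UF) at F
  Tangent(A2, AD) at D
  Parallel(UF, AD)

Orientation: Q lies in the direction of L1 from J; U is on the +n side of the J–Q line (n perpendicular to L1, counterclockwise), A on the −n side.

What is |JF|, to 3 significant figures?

51.1

Tangency of A1 to both parallel lines with radius 8.4 puts U and A at J ± 8.4·n: U = (7.28, 4.19), A = (-7.28, -4.19). Equal radii place F and D the same way about Q: F = Q + 8.4·n = (32.4, -39.5), D = Q − 8.4·n = (17.8, -47.9). Then |JF| = |F − J| = 51.1.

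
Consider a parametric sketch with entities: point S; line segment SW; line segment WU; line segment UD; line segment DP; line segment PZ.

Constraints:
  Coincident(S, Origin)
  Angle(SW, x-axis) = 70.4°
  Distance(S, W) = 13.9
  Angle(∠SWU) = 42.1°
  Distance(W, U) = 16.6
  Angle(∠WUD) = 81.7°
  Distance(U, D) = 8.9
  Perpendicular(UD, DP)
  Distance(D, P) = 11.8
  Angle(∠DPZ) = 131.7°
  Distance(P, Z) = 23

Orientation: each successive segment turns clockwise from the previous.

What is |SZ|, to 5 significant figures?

28.854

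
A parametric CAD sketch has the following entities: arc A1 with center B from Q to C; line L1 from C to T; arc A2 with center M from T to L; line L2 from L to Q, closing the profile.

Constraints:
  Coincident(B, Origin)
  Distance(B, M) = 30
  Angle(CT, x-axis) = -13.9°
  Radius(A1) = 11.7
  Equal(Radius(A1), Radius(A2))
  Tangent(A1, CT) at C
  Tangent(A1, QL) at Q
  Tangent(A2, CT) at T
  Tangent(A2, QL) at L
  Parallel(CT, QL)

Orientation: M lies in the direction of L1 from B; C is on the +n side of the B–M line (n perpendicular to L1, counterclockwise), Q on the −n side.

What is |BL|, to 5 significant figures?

32.201

The slot axis is L1's direction at -13.9°, so u = (cos -13.9°, sin -13.9°) = (0.97072, -0.24023) and n = (−sin -13.9°, cos -13.9°) = (0.24023, 0.97072). B is at the origin and M lies 30.0 along u from B, so M = 30.0·u = (29.121, -7.2068). Tangency of A1 to both parallel lines with radius 11.7 puts C and Q at B ± 11.7·n: C = (2.8107, 11.357), Q = (-2.8107, -11.357). Equal radii place T and L the same way about M: T = M + 11.7·n = (31.932, 4.1505), L = M − 11.7·n = (26.311, -18.564). Then |BL| = |L − B| = 32.201.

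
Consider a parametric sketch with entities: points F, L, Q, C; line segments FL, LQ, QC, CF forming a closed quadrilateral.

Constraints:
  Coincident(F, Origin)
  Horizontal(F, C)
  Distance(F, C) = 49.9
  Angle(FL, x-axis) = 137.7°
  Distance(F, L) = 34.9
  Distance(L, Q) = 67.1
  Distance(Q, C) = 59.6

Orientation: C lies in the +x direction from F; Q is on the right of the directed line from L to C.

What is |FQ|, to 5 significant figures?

37.157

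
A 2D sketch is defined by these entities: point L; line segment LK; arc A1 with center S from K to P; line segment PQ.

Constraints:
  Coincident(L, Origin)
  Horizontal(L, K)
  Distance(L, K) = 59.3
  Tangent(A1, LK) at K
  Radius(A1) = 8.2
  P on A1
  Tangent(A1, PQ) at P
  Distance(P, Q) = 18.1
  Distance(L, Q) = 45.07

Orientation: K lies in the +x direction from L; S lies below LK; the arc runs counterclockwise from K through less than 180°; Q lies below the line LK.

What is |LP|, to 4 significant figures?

52.97

L is at the origin; LK is horizontal with |LK| = 59.3 and K on the +x side, so K = (59.30, 0.000). Since A1 is tangent to LK there, SK ⟂ LK, so S = K + (0, -8.2) = (59.30, -8.200). Since SP ⟂ PQ (tangency), |SQ| = √(8.2² + 18.1²) = 19.87 regardless of where P sits on A1. So Q lies on both circle(L, 45.07) and circle(S, 19.87); the below-LK intersection is Q = (41.63, -17.28). P is the foot of the tangent from Q: P = (52.88, -3.103).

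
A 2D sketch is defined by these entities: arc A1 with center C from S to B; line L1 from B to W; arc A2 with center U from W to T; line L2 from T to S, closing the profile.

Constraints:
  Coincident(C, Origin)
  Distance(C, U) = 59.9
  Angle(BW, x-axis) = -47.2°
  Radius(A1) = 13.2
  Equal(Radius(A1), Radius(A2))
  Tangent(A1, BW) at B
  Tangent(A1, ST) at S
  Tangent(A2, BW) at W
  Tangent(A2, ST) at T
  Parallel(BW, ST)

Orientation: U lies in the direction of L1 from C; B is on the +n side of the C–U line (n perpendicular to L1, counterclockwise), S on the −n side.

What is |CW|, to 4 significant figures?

61.34

Tangency of A1 to both parallel lines with radius 13.2 puts B and S at C ± 13.2·n: B = (9.685, 8.969), S = (-9.685, -8.969). Equal radii place W and T the same way about U: W = U + 13.2·n = (50.38, -34.98), T = U − 13.2·n = (31.01, -52.92). Then |CW| = |W − C| = 61.34.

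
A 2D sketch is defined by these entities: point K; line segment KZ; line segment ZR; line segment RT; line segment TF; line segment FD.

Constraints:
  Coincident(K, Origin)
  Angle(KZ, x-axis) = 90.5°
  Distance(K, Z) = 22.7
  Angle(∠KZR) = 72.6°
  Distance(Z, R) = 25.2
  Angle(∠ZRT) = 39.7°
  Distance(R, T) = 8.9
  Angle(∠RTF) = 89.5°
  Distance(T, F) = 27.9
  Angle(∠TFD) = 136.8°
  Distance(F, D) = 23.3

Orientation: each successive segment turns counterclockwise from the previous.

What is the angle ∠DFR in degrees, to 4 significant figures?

119.1°

K is at the origin; KZ runs at 90.5° with length 22.7, so Z = (-0.1981, 22.70). ∠KZR = 72.6° gives ZR at -162.1° from the x-axis; with |ZR| = 25.2, R = (-24.18, 14.95). ∠ZRT = 39.7° gives RT at -21.80° from the x-axis; with |RT| = 8.9, T = (-15.91, 11.65). ∠RTF = 89.5° gives TF at 68.70° from the x-axis; with |TF| = 27.9, F = (-5.780, 37.64). ∠TFD = 136.8° gives FD at 111.9° from the x-axis; with |FD| = 23.3, D = (-14.47, 59.26). Then cos ∠DFR = FD·FR / (|FD||FR|), giving 119.1°.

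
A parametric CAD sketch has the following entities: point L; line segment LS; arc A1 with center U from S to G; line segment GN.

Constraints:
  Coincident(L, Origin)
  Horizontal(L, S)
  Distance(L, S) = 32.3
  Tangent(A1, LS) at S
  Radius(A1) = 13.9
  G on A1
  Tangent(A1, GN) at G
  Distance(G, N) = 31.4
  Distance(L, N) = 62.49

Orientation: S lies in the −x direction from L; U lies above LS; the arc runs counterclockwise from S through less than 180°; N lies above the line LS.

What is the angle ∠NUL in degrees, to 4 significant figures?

128.1°

L is at the origin; LS is horizontal with |LS| = 32.3 and S on the −x side, so S = (-32.30, 0.000). A1 meets LS tangentially, so US is at right angles to LS, so U = S + (0, 13.9) = (-32.30, 13.90). Since UG ⟂ GN (tangency), |UN| = √(13.9² + 31.4²) = 34.34 regardless of where G sits on A1. So N lies on both circle(L, 62.49) and circle(U, 34.34); the above-LS intersection is N = (-41.07, 47.10). G is the foot of the tangent from N: G = (-21.45, 22.59).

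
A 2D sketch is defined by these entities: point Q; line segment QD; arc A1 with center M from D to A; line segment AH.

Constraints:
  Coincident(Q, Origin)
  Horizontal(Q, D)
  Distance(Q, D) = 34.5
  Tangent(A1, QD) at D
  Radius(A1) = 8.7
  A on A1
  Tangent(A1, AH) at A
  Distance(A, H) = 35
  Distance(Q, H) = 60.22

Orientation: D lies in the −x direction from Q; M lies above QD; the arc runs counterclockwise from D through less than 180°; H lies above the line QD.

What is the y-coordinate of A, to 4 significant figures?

12.27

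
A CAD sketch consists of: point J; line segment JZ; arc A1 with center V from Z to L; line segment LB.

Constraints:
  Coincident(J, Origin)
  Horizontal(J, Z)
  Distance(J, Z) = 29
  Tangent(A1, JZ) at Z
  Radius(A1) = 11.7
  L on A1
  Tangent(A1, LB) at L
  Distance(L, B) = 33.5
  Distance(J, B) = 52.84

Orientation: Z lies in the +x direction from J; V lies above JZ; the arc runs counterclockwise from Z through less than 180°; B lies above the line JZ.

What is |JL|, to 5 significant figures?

42.942

Checks: |VL| = 11.70 ✓; ∠(VL, LB) = 90.00° ✓; |LB| = 33.50 ✓; |JB| = 52.84 ✓.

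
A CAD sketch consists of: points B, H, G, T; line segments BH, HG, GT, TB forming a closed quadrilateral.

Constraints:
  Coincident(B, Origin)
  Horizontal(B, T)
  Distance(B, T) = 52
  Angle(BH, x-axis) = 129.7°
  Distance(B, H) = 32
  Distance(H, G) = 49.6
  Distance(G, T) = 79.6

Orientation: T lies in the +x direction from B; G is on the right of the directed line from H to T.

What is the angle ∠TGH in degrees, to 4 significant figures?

68.12°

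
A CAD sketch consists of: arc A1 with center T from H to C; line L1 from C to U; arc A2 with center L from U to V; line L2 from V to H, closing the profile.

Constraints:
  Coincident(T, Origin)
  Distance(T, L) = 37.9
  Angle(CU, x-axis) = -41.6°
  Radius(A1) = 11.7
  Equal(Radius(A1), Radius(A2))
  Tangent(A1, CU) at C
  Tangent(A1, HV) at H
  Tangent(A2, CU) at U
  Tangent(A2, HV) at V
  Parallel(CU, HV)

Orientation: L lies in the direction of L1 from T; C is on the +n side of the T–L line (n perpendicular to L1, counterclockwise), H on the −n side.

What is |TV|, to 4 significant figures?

39.66

The slot axis is L1's direction at -41.6°, so u = (cos -41.6°, sin -41.6°) = (0.7478, -0.6639) and n = (−sin -41.6°, cos -41.6°) = (0.6639, 0.7478). T is at the origin and L lies 37.9 along u from T, so L = 37.9·u = (28.34, -25.16). Tangency of A1 to both parallel lines with radius 11.7 puts C and H at T ± 11.7·n: C = (7.768, 8.749), H = (-7.768, -8.749). Equal radii place U and V the same way about L: U = L + 11.7·n = (36.11, -16.41), V = L − 11.7·n = (20.57, -33.91). Then |TV| = |V − T| = 39.66.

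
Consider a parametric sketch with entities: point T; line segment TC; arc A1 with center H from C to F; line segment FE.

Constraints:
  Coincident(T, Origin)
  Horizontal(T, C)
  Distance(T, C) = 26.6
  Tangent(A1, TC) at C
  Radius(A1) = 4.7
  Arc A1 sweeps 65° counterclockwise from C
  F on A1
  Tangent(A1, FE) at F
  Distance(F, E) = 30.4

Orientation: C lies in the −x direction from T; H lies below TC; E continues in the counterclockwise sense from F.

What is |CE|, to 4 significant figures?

34.77

T is at the origin; T and C share the same y with |TC| = 26.6 and C on the −x side, so C = (-26.60, 0.000). The tangent condition forces HC to be normal to TC, so H = C + (0, -4.7) = (-26.60, -4.700). On A1, C sits at bearing 90° from H; a 65° counterclockwise sweep puts F at bearing 155°, so F = H + 4.7·(cos 155°, sin 155°) = (-30.86, -2.714). Since A1 is tangent to FE there, HF ⟂ FE, so FE runs along (−sin 155°, cos 155°); with |FE| = 30.4, E = (-43.71, -30.27). Then |CE| = |E − C| = 34.77.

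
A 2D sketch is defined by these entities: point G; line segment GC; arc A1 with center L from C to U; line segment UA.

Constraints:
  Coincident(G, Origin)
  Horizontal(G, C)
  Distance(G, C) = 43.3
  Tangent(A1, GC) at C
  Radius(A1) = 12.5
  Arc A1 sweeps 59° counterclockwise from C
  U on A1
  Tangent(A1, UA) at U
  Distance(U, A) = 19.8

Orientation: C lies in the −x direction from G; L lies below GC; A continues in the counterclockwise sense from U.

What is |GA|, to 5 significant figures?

68.219

G is at the origin; GC is horizontal with |GC| = 43.3 and C on the −x side, so C = (-43.300, 0.0000). The tangent condition forces LC to be normal to GC, so L = C + (0, -12.5) = (-43.300, -12.500). On A1, C sits at bearing 90° from L; a 59° counterclockwise sweep puts U at bearing 149°, so U = L + 12.5·(cos 149°, sin 149°) = (-54.015, -6.0620). Tangency of A1 to UA means the radius LU is perpendicular to UA, so UA runs along (−sin 149°, cos 149°); with |UA| = 19.8, A = (-64.212, -23.034). Then |GA| = |A − G| = 68.219.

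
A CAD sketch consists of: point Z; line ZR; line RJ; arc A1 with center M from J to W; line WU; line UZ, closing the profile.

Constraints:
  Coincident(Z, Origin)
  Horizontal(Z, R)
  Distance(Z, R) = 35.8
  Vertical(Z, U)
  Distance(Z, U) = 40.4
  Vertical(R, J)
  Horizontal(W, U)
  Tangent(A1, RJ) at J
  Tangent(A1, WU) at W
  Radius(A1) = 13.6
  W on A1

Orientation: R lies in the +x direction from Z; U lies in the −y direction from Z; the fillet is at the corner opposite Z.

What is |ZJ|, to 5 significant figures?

44.720

Z is at the origin; ZR is horizontal with |ZR| = 35.8 and R on the +x side, so R = (35.800, 0.0000). Z and U share the same x with |ZU| = 40.4 and U on the −y side, so U = (0.0000, -40.400). The virtual corner opposite Z is at (35.800, -40.400). Since A1 is tangent to RJ there, MJ ⟂ RJ and the tangent condition forces MW to be normal to WU, with radius 13.6, so the center M sits 13.6 in from both sides at M = (22.200, -26.800). That places the tangent points at J = (35.800, -26.800) on RJ and W = (22.200, -40.400) on WU. Then |ZJ| = |J − Z| = 44.720.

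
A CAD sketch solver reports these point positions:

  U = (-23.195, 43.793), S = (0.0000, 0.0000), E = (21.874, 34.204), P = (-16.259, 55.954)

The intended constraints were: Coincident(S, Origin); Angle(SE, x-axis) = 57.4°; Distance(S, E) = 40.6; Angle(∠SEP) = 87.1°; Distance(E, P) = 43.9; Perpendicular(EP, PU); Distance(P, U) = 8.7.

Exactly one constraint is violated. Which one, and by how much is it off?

Distance(P, U) = 8.7 — off by 5.30.

S = (0.00, 0.00) ✓; SE at 57.40° ✓; |SE| = 40.60 ✓; ∠SEP = 87.10° ✓; |EP| = 43.90 ✓; ∠(EP, PU) = 90.00° ✓; |PU| = 14.00 ✗.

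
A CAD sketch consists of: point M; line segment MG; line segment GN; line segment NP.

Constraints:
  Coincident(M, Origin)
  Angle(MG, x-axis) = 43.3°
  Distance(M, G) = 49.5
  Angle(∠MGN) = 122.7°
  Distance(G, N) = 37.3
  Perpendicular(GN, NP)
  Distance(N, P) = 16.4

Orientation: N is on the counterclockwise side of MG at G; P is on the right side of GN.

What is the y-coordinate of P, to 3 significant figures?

73.6

∠MGN = 122.7°, so GN runs at 43.3° + (180° − 122.7°) = 101° from the x-axis; with |GN| = 37.3, N = G + 37.3·(cos 101°, sin 101°) = (29.2, 70.6). GN ⟂ NP; with |NP| = 16.4 on the right of GN, P = N + 16.4·(0.983, 0.184) = (45.3, 73.6). So P.y = 73.6.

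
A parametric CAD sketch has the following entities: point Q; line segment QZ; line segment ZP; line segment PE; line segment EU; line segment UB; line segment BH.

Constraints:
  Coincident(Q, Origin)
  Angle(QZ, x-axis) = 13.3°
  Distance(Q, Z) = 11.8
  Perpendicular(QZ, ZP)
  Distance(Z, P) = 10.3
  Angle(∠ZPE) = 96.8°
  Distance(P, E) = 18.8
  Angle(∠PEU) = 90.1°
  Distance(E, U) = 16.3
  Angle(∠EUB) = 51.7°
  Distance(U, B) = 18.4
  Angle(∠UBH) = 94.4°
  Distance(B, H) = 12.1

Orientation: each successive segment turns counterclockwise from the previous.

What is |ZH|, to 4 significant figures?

19.69

Q is at the origin; QZ runs at 13.3° with length 11.8, so Z = (11.48, 2.715). QZ is perpendicular to ZP, so ZP runs at 103.3°; with |ZP| = 10.3, P = (9.114, 12.74). ∠ZPE = 96.8° gives PE at -173.5° from the x-axis; with |PE| = 18.8, E = (-9.565, 10.61). ∠PEU = 90.1° gives EU at -83.60° from the x-axis; with |EU| = 16.3, U = (-7.748, -5.588). ∠EUB = 51.7° gives UB at 44.70° from the x-axis; with |UB| = 18.4, B = (5.331, 7.354). ∠UBH = 94.4° gives BH at 130.3° from the x-axis; with |BH| = 12.1, H = (-2.496, 16.58). Then |ZH| = |H − Z| = 19.69.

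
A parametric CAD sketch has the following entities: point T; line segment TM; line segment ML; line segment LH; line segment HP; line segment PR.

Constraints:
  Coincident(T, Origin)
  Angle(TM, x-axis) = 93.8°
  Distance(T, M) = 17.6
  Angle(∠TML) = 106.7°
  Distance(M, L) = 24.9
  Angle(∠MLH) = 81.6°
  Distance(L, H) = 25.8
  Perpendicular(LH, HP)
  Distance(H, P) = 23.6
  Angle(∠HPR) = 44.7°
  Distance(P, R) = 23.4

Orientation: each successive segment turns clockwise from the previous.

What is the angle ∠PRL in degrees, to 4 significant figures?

171.4°

T is at the origin; TM runs at 93.8° with length 17.6, so M = (-1.166, 17.56). ∠TML = 106.7° gives ML at 20.50° from the x-axis; with |ML| = 24.9, L = (22.16, 26.28). ∠MLH = 81.6° gives LH at -77.90° from the x-axis; with |LH| = 25.8, H = (27.56, 1.055). The perpendicularity gives HP at right angles to LH, so HP runs at -167.9°; with |HP| = 23.6, P = (4.489, -3.892). ∠HPR = 44.7° gives PR at 56.80° from the x-axis; with |PR| = 23.4, R = (17.30, 15.69). Then cos ∠PRL = RP·RL / (|RP||RL|), giving 171.4°.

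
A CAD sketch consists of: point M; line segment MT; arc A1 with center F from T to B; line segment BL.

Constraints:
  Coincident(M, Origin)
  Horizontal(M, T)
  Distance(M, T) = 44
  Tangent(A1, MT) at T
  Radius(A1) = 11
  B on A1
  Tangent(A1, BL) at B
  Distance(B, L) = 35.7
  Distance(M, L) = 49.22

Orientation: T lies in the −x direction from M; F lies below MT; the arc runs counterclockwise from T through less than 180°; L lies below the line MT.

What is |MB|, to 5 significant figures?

54.746

M is at the origin; MT is horizontal with |MT| = 44.0 and T on the −x side, so T = (-44.000, 0.0000). The tangent condition forces FT to be normal to MT, so F = T + (0, -11) = (-44.000, -11.000). Since FB ⟂ BL (tangency), |FL| = √(11.0² + 35.7²) = 37.356 regardless of where B sits on A1. So L lies on both circle(M, 49.22) and circle(F, 37.356); the below-MT intersection is L = (-24.354, -42.773). B is the foot of the tangent from L: B = (-51.238, -19.284).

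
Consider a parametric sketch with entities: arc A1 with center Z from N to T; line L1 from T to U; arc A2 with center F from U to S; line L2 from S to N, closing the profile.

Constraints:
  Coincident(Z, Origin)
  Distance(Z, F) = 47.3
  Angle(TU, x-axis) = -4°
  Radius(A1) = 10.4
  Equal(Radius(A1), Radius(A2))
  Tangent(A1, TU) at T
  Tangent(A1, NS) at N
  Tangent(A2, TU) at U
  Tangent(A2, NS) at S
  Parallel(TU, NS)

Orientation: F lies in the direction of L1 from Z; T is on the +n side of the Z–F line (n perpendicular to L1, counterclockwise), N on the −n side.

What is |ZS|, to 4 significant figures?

48.43

Tangency of A1 to both parallel lines with radius 10.4 puts T and N at Z ± 10.4·n: T = (0.7255, 10.37), N = (-0.7255, -10.37). Equal radii place U and S the same way about F: U = F + 10.4·n = (47.91, 7.075), S = F − 10.4·n = (46.46, -13.67). Then |ZS| = |S − Z| = 48.43.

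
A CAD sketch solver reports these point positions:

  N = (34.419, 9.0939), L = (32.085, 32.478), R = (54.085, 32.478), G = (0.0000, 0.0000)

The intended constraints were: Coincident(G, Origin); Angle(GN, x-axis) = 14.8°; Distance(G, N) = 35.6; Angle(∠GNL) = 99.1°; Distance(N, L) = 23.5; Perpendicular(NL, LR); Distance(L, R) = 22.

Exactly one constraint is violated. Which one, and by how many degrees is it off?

Perpendicular(NL, LR) — off by 5.70°.

G = (0.00, 0.00) ✓; GN at 14.80° ✓; |GN| = 35.60 ✓; ∠GNL = 99.10° ✓; |NL| = 23.50 ✓; ∠(NL, LR) = 95.70° ✗; |LR| = 22.00 ✓.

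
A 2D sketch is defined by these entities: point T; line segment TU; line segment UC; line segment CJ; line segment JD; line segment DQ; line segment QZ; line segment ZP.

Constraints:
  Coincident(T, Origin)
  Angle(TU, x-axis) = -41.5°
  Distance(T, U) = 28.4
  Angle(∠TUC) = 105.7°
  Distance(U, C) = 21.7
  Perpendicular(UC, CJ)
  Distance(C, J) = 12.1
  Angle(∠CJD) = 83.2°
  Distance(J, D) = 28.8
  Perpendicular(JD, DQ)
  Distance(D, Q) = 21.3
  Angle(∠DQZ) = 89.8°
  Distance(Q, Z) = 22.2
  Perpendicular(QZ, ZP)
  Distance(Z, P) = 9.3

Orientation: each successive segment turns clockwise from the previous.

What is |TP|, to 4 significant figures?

36.91

T is at the origin; TU runs at -41.5° with length 28.4, so U = (21.27, -18.82). ∠TUC = 105.7° gives UC at -115.8° from the x-axis; with |UC| = 21.7, C = (11.83, -38.36). UC ⟂ CJ, so CJ runs at 154.2°; with |CJ| = 12.1, J = (0.9320, -33.09). ∠CJD = 83.2° gives JD at 57.40° from the x-axis; with |JD| = 28.8, D = (16.45, -8.826). JD is perpendicular to DQ, so DQ runs at -32.60°; with |DQ| = 21.3, Q = (34.39, -20.30). ∠DQZ = 89.8° gives QZ at -122.8° from the x-axis; with |QZ| = 22.2, Z = (22.37, -38.96). QZ ⟂ ZP, so ZP runs at 147.2°; with |ZP| = 9.3, P = (14.55, -33.92). Then |TP| = |P − T| = 36.91.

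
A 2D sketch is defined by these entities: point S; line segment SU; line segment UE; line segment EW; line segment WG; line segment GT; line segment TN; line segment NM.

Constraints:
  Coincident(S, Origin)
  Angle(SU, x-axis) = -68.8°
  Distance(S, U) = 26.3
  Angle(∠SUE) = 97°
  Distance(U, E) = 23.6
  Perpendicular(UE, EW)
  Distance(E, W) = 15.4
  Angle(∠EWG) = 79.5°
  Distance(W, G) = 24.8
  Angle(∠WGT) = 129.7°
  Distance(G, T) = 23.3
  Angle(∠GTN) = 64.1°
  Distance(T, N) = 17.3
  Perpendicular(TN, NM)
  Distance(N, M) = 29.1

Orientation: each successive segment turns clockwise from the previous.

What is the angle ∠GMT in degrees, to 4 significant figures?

10.45°

∠GTN = 64.1° gives TN at -148.5° from the x-axis; with |TN| = 17.3, N = (9.939, -36.15). TN ⟂ NM, so NM runs at 121.5°; with |NM| = 29.1, M = (-5.266, -11.34). Then cos ∠GMT = MG·MT / (|MG||MT|), giving 10.45°.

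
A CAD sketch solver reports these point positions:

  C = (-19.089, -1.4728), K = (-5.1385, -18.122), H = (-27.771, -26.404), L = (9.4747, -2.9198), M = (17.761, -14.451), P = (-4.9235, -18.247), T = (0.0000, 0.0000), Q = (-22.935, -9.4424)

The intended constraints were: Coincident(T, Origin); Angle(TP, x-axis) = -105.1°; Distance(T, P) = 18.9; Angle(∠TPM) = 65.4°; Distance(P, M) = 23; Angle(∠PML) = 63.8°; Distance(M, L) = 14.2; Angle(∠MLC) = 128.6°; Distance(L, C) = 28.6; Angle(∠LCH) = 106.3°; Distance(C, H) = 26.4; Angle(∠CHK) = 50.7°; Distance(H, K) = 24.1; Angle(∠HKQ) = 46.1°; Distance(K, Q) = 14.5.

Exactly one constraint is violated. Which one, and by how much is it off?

Distance(K, Q) = 14.5 — off by 5.30.

T = (0.00, 0.00) ✓; TP at -105.1° ✓; |TP| = 18.90 ✓; ∠TPM = 65.40° ✓; |PM| = 23.00 ✓; ∠PML = 63.80° ✓; |ML| = 14.20 ✓; ∠MLC = 128.6° ✓; |LC| = 28.60 ✓; ∠LCH = 106.3° ✓; |CH| = 26.40 ✓; ∠CHK = 50.70° ✓; |HK| = 24.10 ✓; ∠HKQ = 46.10° ✓; |KQ| = 19.80 ✗.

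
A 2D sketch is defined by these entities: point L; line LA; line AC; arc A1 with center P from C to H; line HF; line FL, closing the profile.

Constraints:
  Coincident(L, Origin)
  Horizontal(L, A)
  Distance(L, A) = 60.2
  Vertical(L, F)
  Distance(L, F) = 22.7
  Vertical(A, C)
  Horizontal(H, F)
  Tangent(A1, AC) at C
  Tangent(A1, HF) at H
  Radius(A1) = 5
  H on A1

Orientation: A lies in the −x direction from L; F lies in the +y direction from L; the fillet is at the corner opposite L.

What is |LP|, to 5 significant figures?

57.968

L is at the origin; LA is horizontal with |LA| = 60.2 and A on the −x side, so A = (-60.200, 0.0000). LF is vertical with |LF| = 22.7 and F on the +y side, so F = (0.0000, 22.700). The virtual corner opposite L is at (-60.200, 22.700). The tangent condition forces PC to be normal to AC and tangency of A1 to HF means the radius PH is perpendicular to HF, with radius 5.0, so the center P sits 5.0 in from both sides at P = (-55.200, 17.700). Then |LP| = |P − L| = 57.968.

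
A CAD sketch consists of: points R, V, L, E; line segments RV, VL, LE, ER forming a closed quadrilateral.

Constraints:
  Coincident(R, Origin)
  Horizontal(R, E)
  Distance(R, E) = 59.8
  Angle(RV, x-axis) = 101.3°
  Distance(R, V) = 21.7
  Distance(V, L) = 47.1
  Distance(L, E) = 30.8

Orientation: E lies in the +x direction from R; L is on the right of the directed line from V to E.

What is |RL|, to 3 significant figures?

32.4

R is at the origin; RE is horizontal with |RE| = 59.8 and E in +x, so E = (59.8, 0). RV runs at 101.3° with |RV| = 21.7, so V = (-4.25, 21.3). L is determined by |VL| = 47.1 and |LE| = 30.8 together: it lies at the intersection of circle(V, 47.1) and circle(E, 30.8). With |VE| = 67.5, the foot of the radical line on VE is 43.2 from V and the perpendicular offset is √(47.1² − 43.2²) = 18.9. Taking the right-of-VE solution: L = (30.8, -10.2).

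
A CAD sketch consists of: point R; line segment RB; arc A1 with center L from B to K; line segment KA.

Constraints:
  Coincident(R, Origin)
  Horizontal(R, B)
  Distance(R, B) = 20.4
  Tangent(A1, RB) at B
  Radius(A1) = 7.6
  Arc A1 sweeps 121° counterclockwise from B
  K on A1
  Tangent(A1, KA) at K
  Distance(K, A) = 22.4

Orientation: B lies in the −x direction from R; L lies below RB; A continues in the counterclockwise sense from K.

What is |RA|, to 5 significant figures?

34.349

R is at the origin; R and B share the same y with |RB| = 20.4 and B on the −x side, so B = (-20.400, 0.0000). Tangency of A1 to RB means the radius LB is perpendicular to RB, so L = B + (0, -7.6) = (-20.400, -7.6000). On A1, B sits at bearing 90° from L; a 121° counterclockwise sweep puts K at bearing 211°, so K = L + 7.6·(cos 211°, sin 211°) = (-26.914, -11.514). Since A1 is tangent to KA there, LK ⟂ KA, so KA runs along (−sin 211°, cos 211°); with |KA| = 22.4, A = (-15.378, -30.715). Then |RA| = |A − R| = 34.349.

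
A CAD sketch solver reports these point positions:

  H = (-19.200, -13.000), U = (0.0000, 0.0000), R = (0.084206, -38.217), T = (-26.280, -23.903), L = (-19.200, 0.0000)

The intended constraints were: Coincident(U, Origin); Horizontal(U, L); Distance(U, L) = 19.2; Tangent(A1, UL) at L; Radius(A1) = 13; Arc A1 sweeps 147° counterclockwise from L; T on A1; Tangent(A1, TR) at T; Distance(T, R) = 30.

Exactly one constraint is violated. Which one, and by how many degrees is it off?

Tangent(A1, TR) at T — off by 4.50°.

U = (0.00, 0.00) ✓; U.y = 0.00, L.y = 0.00 ✓; |UL| = 19.20 ✓; ∠(HL, LU) = 90.00° ✓; |HL| = 13.00 ✓; bearing(H→T) − bearing(H→L) = 147.0° ✓; |HT| = 13.00 ✓; ∠(HT, TR) = 85.50° ✗; |TR| = 30.00 ✓.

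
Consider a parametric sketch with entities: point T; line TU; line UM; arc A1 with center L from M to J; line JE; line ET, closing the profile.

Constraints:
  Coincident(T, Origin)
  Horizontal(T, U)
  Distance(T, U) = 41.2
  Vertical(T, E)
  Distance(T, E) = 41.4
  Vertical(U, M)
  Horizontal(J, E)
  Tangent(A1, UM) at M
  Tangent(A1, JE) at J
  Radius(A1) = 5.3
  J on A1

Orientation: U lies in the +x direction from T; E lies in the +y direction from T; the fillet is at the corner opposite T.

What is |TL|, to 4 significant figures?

50.91

T is at the origin; TU is horizontal with |TU| = 41.2 and U on the +x side, so U = (41.20, 0.000). TE is vertical with |TE| = 41.4 and E on the +y side, so E = (0.000, 41.40). The virtual corner opposite T is at (41.20, 41.40). The tangent condition forces LM to be normal to UM and the tangent condition forces LJ to be normal to JE, with radius 5.3, so the center L sits 5.3 in from both sides at L = (35.90, 36.10). Then |TL| = |L − T| = 50.91.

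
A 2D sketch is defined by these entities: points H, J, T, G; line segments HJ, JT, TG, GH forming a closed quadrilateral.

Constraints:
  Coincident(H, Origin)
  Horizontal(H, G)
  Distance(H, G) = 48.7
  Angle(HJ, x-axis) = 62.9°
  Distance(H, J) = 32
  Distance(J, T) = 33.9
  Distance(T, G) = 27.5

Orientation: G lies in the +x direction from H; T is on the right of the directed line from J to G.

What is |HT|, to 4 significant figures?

22.10

Checks: |JT| = 33.90 ✓; |TG| = 27.50 ✓.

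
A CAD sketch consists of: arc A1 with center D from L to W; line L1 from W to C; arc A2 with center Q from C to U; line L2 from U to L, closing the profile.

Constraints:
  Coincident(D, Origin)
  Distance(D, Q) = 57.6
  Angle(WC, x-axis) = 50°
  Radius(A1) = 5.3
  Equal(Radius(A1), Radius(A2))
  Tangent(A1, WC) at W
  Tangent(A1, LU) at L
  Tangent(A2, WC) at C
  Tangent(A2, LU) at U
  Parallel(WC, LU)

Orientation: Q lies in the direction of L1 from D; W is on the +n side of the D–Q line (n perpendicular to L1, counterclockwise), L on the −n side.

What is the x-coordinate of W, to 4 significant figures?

-4.060

D is at the origin and Q lies 57.6 along u from D, so Q = 57.6·u = (37.02, 44.12). Tangency of A1 to both parallel lines with radius 5.3 puts W and L at D ± 5.3·n: W = (-4.060, 3.407), L = (4.060, -3.407). So W.x = -4.060.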